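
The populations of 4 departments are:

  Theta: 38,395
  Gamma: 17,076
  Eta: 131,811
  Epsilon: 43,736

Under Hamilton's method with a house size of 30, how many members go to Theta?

5

The standard divisor is 231018/30 ≈ 7700.6.
Standard quotas: Theta 4.9860, Gamma 2.2175, Eta 17.1170, Epsilon 5.6796.
Lower quotas: Theta 4, Gamma 2, Eta 17, Epsilon 5 (sum 28, leaving 2 seats).
Remainders in descending order: Theta 0.9860, Epsilon 0.6796, Gamma 0.2175, Eta 0.1170.
The surplus seats go to Theta, Epsilon.
Theta receives 5.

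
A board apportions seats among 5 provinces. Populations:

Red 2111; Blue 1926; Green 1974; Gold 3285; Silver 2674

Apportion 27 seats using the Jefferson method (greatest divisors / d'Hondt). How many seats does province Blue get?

4

Standard divisor 11970/27 ≈ 443.333; standard quotas: Red 4.762, Blue 4.344, Green 4.453, Gold 7.410, Silver 6.032.
Rounding down gives 4, 4, 4, 7, 6 = 25 seats, so the divisor must be adjusted.
With modified divisor 400: modified quotas Red 5.277, Blue 4.815, Green 4.935, Gold 8.213, Silver 6.685.
Rounding down: Red 5, Blue 4, Green 4, Gold 8, Silver 6 (total 27).
Blue receives 4.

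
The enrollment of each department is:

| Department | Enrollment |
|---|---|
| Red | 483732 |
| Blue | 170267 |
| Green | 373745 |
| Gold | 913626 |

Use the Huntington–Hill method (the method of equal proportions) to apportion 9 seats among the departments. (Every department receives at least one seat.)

Red: 2, Blue: 1, Green: 2, Gold: 4

With divisor 234017: modified quotas Red 2.067, Blue 0.728, Green 1.597, Gold 3.904.
Geometric-mean thresholds: Red √(2·3)=2.449, Blue (min 1), Green √(1·2)=1.414, Gold √(3·4)=3.464.
Each quota rounded against its threshold gives Red 2, Blue 1, Green 2, Gold 4 (total 9).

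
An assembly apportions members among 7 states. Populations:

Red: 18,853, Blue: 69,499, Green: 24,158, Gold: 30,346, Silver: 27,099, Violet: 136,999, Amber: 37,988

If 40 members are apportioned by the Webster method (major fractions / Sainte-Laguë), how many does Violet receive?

Standard divisor 344942/40 ≈ 8623.55; standard quotas: Red 2.186, Blue 8.059, Green 2.801, Gold 3.519, Silver 3.142, Violet 15.887, Amber 4.405.
Rounding to the nearest integer gives Red 2, Blue 8, Green 3, Gold 4, Silver 3, Violet 16, Amber 4 — total 40, matching the house size, so no adjustment is needed.
Violet receives 16.

16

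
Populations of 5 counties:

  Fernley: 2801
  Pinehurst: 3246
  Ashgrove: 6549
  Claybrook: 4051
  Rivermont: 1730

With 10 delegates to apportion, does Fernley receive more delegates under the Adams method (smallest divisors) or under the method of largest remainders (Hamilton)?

Adams

Adams: Fernley 2, Pinehurst 2, Ashgrove 3, Claybrook 2, Rivermont 1.
Hamilton: Fernley 1, Pinehurst 2, Ashgrove 4, Claybrook 2, Rivermont 1.
Fernley gets 2 under Adams and 1 under Hamilton.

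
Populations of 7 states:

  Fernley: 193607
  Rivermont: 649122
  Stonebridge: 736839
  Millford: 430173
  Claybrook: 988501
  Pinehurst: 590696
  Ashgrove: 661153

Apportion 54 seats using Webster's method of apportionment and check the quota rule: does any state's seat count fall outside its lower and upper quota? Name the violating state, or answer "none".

Standard quotas: Fernley 2.460, Rivermont 8.247, Stonebridge 9.362, Millford 5.466, Claybrook 12.560, Pinehurst 7.505, Ashgrove 8.400.
Webster allocation: Fernley 2, Rivermont 8, Stonebridge 9, Millford 6, Claybrook 13, Pinehurst 8, Ashgrove 8.
Every allocation lies between the lower and upper quota.

none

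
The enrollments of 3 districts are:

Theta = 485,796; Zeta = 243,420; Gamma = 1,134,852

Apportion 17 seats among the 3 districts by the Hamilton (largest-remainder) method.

Standard divisor: 1864068 ÷ 17 ≈ 109651.059.
Standard quotas: Theta 4.4304, Zeta 2.2200, Gamma 10.3497.
Lower quotas: Theta 4, Zeta 2, Gamma 10 (sum 16, leaving 1 seat).
Remainders in descending order: Theta 0.4304, Gamma 0.3497, Zeta 0.2200.
The surplus seat goes to Theta.

Theta: 5; Zeta: 2; Gamma: 10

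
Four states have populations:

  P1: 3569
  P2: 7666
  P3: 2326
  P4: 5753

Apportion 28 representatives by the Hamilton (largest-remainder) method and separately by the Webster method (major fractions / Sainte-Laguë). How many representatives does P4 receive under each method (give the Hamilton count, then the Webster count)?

8 and 9

Hamilton: P1 5, P2 11, P3 4, P4 8.
Webster: P1 5, P2 11, P3 3, P4 9.
P4 gets 8 under Hamilton and 9 under Webster.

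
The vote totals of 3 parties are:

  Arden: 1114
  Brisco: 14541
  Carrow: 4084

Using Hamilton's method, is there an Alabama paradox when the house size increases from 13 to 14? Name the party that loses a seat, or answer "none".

At 13 seats: Arden 1, Brisco 9, Carrow 3.
At 14 seats: Arden 1, Brisco 10, Carrow 3.
No party's allocation decreased.

none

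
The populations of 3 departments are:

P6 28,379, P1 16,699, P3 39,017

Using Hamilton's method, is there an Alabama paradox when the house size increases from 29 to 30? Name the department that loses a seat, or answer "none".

none

At 29 seats: P6 10, P1 6, P3 13.
At 30 seats: P6 10, P1 6, P3 14.
No department's allocation decreased.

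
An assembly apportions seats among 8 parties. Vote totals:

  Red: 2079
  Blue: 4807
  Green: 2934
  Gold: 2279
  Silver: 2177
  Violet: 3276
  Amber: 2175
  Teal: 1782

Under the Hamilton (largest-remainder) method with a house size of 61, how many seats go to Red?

6

The standard divisor is 21509/61 ≈ 352.607.
Standard quotas: Red 5.896, Blue 13.633, Green 8.321, Gold 6.463, Silver 6.174, Violet 9.291, Amber 6.168, Teal 5.054.
Lower quotas: Red 5, Blue 13, Green 8, Gold 6, Silver 6, Violet 9, Amber 6, Teal 5 (sum 58, leaving 3 seats).
Remainders in descending order: Red 0.896, Blue 0.633, Gold 0.463, Green 0.321, Violet 0.291, Silver 0.174, Amber 0.168, Teal 0.054.
The surplus seats go to Red, Blue, Gold.
Red receives 6.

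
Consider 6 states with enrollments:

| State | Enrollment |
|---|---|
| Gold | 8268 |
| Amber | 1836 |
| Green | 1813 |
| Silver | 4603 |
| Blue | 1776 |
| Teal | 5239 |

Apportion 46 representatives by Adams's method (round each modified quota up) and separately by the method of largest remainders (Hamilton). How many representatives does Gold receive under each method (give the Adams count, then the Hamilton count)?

15 and 16

Adams: Gold 15, Amber 4, Green 4, Silver 9, Blue 4, Teal 10.
Hamilton: Gold 16, Amber 4, Green 4, Silver 9, Blue 3, Teal 10.
Gold gets 15 under Adams and 16 under Hamilton.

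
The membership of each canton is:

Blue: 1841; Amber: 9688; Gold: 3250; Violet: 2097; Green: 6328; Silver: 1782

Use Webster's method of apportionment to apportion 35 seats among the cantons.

Blue: 3; Amber: 13; Gold: 5; Violet: 3; Green: 9; Silver: 2

Standard divisor 24986/35 ≈ 713.886; standard quotas: Blue 2.579, Amber 13.571, Gold 4.553, Violet 2.937, Green 8.864, Silver 2.496.
Rounding to the nearest integer gives 3, 14, 5, 3, 9, 2 = 36 seats, so the divisor must be adjusted.
With modified divisor 719.01: modified quotas Blue 2.560, Amber 13.474, Gold 4.520, Violet 2.917, Green 8.801, Silver 2.478.
Rounding to the nearest integer: Blue 3, Amber 13, Gold 5, Violet 3, Green 9, Silver 2 (total 35).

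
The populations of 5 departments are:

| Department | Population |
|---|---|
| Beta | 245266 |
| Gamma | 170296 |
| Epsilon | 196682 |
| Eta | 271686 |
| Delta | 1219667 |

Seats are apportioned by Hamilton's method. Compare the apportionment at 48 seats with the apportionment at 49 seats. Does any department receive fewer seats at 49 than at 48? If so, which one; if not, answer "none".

none

At 48 seats: Beta 6, Gamma 4, Epsilon 4, Eta 6, Delta 28.
At 49 seats: Beta 6, Gamma 4, Epsilon 5, Eta 6, Delta 28.
No department's allocation decreased.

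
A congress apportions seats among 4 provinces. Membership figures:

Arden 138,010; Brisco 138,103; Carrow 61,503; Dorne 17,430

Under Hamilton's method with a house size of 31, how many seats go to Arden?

12

The standard divisor is 355046/31 ≈ 11453.097.
Standard quotas: Arden 12.0500, Brisco 12.0581, Carrow 5.3700, Dorne 1.5219.
Lower quotas: Arden 12, Brisco 12, Carrow 5, Dorne 1 (sum 30, leaving 1 seat).
Remainders in descending order: Dorne 0.5219, Carrow 0.3700, Brisco 0.0581, Arden 0.0500.
The surplus seat goes to Dorne.
Arden receives 12.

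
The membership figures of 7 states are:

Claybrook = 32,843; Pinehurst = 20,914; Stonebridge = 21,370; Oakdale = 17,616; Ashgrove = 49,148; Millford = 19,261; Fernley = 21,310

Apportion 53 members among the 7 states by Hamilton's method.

Claybrook 10, Pinehurst 6, Stonebridge 6, Oakdale 5, Ashgrove 14, Millford 6, Fernley 6

The standard divisor is 182462/53 ≈ 3442.679.
Standard quotas: Claybrook 9.5400, Pinehurst 6.0749, Stonebridge 6.2074, Oakdale 5.1169, Ashgrove 14.2761, Millford 5.5948, Fernley 6.1899.
Lower quotas: Claybrook 9, Pinehurst 6, Stonebridge 6, Oakdale 5, Ashgrove 14, Millford 5, Fernley 6 (sum 51, leaving 2 seats).
Remainders in descending order: Millford 0.5948, Claybrook 0.5400, Ashgrove 0.2761, Stonebridge 0.2074, Fernley 0.1899, Oakdale 0.1169, Pinehurst 0.0749.
Largest remainders: Millford, Claybrook receive the extra seats.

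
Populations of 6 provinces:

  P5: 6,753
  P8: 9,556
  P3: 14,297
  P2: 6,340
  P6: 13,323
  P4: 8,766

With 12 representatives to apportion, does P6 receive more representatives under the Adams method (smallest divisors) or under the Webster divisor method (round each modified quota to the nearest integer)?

Webster

Adams: P5 2, P8 2, P3 3, P2 1, P6 2, P4 2.
Webster: P5 1, P8 2, P3 3, P2 1, P6 3, P4 2.
P6 gets 2 under Adams and 3 under Webster.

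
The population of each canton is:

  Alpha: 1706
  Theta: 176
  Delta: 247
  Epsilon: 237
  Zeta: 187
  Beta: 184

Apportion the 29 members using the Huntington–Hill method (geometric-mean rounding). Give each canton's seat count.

With divisor 97: modified quotas Alpha 17.588, Theta 1.814, Delta 2.546, Epsilon 2.443, Zeta 1.928, Beta 1.897.
Geometric-mean thresholds: Alpha √(17·18)=17.493, Theta √(1·2)=1.414, Delta √(2·3)=2.449, Epsilon √(2·3)=2.449, Zeta √(1·2)=1.414, Beta √(1·2)=1.414.
Each quota rounded against its threshold gives Alpha 18, Theta 2, Delta 3, Epsilon 2, Zeta 2, Beta 2 (total 29).

Alpha: 18, Theta: 2, Delta: 3, Epsilon: 2, Zeta: 2, Beta: 2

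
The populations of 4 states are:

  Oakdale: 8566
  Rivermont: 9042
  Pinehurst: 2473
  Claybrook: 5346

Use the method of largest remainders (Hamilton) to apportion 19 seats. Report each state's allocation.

Total 25427; standard divisor 25427/19 ≈ 1338.263.
Standard quotas: Oakdale 6.4008, Rivermont 6.7565, Pinehurst 1.8479, Claybrook 3.9947.
Lower quotas: Oakdale 6, Rivermont 6, Pinehurst 1, Claybrook 3 (sum 16, leaving 3 seats).
Remainders in descending order: Claybrook 0.9947, Pinehurst 0.8479, Rivermont 0.7565, Oakdale 0.4008.
Largest remainders: Claybrook, Pinehurst, Rivermont receive the extra seats.

Oakdale 6; Rivermont 7; Pinehurst 2; Claybrook 4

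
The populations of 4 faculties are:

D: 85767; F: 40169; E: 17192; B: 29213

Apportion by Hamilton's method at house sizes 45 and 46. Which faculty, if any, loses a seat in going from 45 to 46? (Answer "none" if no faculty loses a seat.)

At 45 seats: D 22, F 10, E 5, B 8.
At 46 seats: D 23, F 11, E 4, B 8.
E drops from 5 to 4.

E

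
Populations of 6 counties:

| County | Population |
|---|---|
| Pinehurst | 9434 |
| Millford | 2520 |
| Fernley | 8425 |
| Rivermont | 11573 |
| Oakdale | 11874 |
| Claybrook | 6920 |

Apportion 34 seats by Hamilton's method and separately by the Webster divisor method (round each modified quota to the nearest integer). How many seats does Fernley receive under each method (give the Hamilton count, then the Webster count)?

Hamilton: Pinehurst 6, Millford 2, Fernley 6, Rivermont 8, Oakdale 8, Claybrook 4.
Webster: Pinehurst 6, Millford 2, Fernley 5, Rivermont 8, Oakdale 8, Claybrook 5.
Fernley gets 6 under Hamilton and 5 under Webster.

6 and 5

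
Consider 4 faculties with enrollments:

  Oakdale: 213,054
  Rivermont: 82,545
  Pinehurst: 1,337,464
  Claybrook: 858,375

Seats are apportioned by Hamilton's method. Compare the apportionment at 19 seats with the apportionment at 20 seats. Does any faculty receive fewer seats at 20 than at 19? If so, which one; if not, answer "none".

Rivermont

At 19 seats: Oakdale 2, Rivermont 1, Pinehurst 10, Claybrook 6.
At 20 seats: Oakdale 2, Rivermont 0, Pinehurst 11, Claybrook 7.
Rivermont drops from 1 to 0.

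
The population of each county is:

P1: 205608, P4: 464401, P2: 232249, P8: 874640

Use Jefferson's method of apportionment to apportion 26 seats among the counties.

Standard divisor 1776898/26 ≈ 68342.231; standard quotas: P1 3.009, P4 6.795, P2 3.398, P8 12.798.
Rounding down gives 3, 6, 3, 12 = 24 seats, so the divisor must be adjusted.
With modified divisor 64400: modified quotas P1 3.193, P4 7.211, P2 3.606, P8 13.581.
Rounding down: P1 3, P4 7, P2 3, P8 13 (total 26).

P1=3, P4=7, P2=3, P8=13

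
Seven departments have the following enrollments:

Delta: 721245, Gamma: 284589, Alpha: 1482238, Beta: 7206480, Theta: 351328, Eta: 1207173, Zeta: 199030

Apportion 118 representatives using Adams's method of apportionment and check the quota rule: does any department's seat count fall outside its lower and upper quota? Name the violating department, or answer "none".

Standard quotas: Delta 7.432, Gamma 2.932, Alpha 15.273, Beta 74.254, Theta 3.620, Eta 12.438, Zeta 2.051.
Adams allocation: Delta 8, Gamma 3, Alpha 15, Beta 73, Theta 4, Eta 13, Zeta 2.
Beta has quota 74.254 (lower 74, upper 75) but receives 73 — outside the quota interval.

Beta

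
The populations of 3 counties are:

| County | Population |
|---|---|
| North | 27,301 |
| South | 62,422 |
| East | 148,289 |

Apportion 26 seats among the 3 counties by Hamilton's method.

The standard divisor is 238012/26 ≈ 9154.308.
Standard quotas: North 2.9823, South 6.8189, East 16.1988.
Lower quotas: North 2, South 6, East 16 (sum 24, leaving 2 seats).
Remainders in descending order: North 0.9823, South 0.8189, East 0.1988.
The surplus seats go to North, South.

North 3, South 7, East 16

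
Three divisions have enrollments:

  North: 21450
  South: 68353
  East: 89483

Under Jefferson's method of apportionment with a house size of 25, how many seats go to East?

13

Standard divisor 179286/25 ≈ 7171.44; standard quotas: North 2.991, South 9.531, East 12.478.
Rounding down gives 2, 9, 12 = 23 seats, so the divisor must be adjusted.
With modified divisor 6860: modified quotas North 3.127, South 9.964, East 13.044.
Rounding down: North 3, South 9, East 13 (total 25).
East receives 13.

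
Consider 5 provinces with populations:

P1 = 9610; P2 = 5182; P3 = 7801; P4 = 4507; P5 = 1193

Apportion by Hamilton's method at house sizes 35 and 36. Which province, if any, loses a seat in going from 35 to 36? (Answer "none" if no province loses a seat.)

At 35 seats: P1 12, P2 6, P3 10, P4 6, P5 1.
At 36 seats: P1 12, P2 7, P3 10, P4 6, P5 1.
No province's allocation decreased.

none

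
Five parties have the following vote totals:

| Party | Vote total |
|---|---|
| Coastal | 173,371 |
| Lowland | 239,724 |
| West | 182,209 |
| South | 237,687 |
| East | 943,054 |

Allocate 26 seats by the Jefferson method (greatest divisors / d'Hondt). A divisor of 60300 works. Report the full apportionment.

Coastal 2, Lowland 3, West 3, South 3, East 15

With modified divisor 60300: modified quotas Coastal 2.875, Lowland 3.976, West 3.022, South 3.942, East 15.639.
Rounding down: Coastal 2, Lowland 3, West 3, South 3, East 15 (total 26).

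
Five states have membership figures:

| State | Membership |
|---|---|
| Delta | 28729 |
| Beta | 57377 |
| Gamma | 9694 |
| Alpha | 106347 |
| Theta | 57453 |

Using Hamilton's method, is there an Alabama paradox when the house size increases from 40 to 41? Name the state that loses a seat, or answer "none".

Gamma

At 40 seats: Delta 4, Beta 9, Gamma 2, Alpha 16, Theta 9.
At 41 seats: Delta 5, Beta 9, Gamma 1, Alpha 17, Theta 9.
Gamma drops from 2 to 1.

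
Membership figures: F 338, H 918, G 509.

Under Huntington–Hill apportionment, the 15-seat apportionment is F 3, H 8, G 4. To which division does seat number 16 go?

G

Priority for the next seat is population ÷ (√(s·(s+1))).
Priorities: F 97.572, H 108.187, G 113.816.
Highest priority: G.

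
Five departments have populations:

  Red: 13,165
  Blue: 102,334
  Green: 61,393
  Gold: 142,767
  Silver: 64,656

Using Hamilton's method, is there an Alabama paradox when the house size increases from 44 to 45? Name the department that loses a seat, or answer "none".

Red

At 44 seats: Red 2, Blue 12, Green 7, Gold 16, Silver 7.
At 45 seats: Red 1, Blue 12, Green 7, Gold 17, Silver 8.
Red drops from 2 to 1.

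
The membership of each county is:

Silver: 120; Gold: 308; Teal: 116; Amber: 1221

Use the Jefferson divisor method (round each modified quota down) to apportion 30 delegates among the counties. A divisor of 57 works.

Silver 2, Gold 5, Teal 2, Amber 21

With modified divisor 57: modified quotas Silver 2.105, Gold 5.404, Teal 2.035, Amber 21.421.
Rounding down: Silver 2, Gold 5, Teal 2, Amber 21 (total 30).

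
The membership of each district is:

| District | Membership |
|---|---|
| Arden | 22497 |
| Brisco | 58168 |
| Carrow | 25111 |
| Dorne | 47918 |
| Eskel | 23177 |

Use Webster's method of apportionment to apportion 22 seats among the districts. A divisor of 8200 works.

Arden: 3; Brisco: 7; Carrow: 3; Dorne: 6; Eskel: 3

With modified divisor 8200: modified quotas Arden 2.744, Brisco 7.094, Carrow 3.062, Dorne 5.844, Eskel 2.826.
Rounding to the nearest integer: Arden 3, Brisco 7, Carrow 3, Dorne 6, Eskel 3 (total 22).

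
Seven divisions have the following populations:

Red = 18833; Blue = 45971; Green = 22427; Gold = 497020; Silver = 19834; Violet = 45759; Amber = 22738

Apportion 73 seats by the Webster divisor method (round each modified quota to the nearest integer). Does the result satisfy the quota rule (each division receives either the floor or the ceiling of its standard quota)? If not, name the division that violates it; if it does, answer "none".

Standard quotas: Red 2.044, Blue 4.990, Green 2.434, Gold 53.945, Silver 2.153, Violet 4.967, Amber 2.468.
Webster allocation: Red 2, Blue 5, Green 2, Gold 55, Silver 2, Violet 5, Amber 2.
Gold has quota 53.945 (lower 53, upper 54) but receives 55 — outside the quota interval.

Gold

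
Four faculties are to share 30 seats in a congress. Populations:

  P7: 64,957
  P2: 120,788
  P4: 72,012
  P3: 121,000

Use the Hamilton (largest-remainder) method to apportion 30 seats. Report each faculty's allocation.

P7 5, P2 9, P4 6, P3 10

Total 378757; standard divisor 378757/30 ≈ 12625.233.
Standard quotas: P7 5.1450, P2 9.5672, P4 5.7038, P3 9.5840.
Lower quotas: P7 5, P2 9, P4 5, P3 9 (sum 28, leaving 2 seats).
Remainders in descending order: P4 0.7038, P3 0.5840, P2 0.5672, P7 0.1450.
The surplus seats go to P4, P3.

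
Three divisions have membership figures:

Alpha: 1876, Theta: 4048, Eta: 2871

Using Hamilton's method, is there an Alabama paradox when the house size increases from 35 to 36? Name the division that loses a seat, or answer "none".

none

At 35 seats: Alpha 8, Theta 16, Eta 11.
At 36 seats: Alpha 8, Theta 16, Eta 12.
No division's allocation decreased.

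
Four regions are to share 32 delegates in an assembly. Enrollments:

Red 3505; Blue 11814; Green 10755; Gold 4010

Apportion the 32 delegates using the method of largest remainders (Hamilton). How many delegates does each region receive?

The standard divisor is 30084/32 ≈ 940.125.
Standard quotas: Red 3.7282, Blue 12.5664, Green 11.4400, Gold 4.2654.
Lower quotas: Red 3, Blue 12, Green 11, Gold 4 (sum 30, leaving 2 seats).
Remainders in descending order: Red 0.7282, Blue 0.5664, Green 0.4400, Gold 0.2654.
Largest remainders: Red, Blue receive the extra seats.

Red=4, Blue=13, Green=11, Gold=4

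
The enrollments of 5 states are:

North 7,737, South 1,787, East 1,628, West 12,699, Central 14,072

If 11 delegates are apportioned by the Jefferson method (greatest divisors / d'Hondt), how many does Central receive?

5

Standard divisor 37923/11 ≈ 3447.545; standard quotas: North 2.244, South 0.518, East 0.472, West 3.683, Central 4.082.
Rounding down gives 2, 0, 0, 3, 4 = 9 seats, so the divisor must be adjusted.
With modified divisor 2700: modified quotas North 2.866, South 0.662, East 0.603, West 4.703, Central 5.212.
Rounding down: North 2, South 0, East 0, West 4, Central 5 (total 11).
Central receives 5.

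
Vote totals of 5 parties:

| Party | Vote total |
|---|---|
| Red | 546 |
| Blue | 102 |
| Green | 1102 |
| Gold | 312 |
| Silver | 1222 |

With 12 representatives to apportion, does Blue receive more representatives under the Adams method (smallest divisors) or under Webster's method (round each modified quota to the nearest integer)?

Adams: Red 2, Blue 1, Green 4, Gold 1, Silver 4.
Webster: Red 2, Blue 0, Green 4, Gold 1, Silver 5.
Blue gets 1 under Adams and 0 under Webster.

Adams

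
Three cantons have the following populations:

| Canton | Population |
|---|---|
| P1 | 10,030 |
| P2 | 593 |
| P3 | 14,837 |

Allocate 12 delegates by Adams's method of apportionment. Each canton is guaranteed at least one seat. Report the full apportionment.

P1=5, P2=1, P3=6

Standard divisor 25460/12 ≈ 2121.667; standard quotas: P1 4.727, P2 0.279, P3 6.993.
Rounding up gives 5, 1, 7 = 13 seats, so the divisor must be adjusted.
With modified divisor 2490: modified quotas P1 4.028, P2 0.238, P3 5.959.
Rounding up: P1 5, P2 1, P3 6 (total 12).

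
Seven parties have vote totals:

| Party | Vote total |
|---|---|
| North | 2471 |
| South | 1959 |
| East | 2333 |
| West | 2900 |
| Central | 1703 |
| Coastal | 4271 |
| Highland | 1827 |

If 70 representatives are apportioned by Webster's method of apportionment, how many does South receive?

8

Standard divisor 17464/70 ≈ 249.486; standard quotas: North 9.904, South 7.852, East 9.351, West 11.624, Central 6.826, Coastal 17.119, Highland 7.323.
Rounding to the nearest integer gives North 10, South 8, East 9, West 12, Central 7, Coastal 17, Highland 7 — total 70, matching the house size, so no adjustment is needed.
South receives 8.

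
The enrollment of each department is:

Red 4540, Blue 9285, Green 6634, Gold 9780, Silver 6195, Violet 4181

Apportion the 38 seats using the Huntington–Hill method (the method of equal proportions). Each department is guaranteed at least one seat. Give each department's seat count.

Red: 4, Blue: 9, Green: 6, Gold: 9, Silver: 6, Violet: 4

With divisor 1063: modified quotas Red 4.271, Blue 8.735, Green 6.241, Gold 9.200, Silver 5.828, Violet 3.933.
Geometric-mean thresholds: Red √(4·5)=4.472, Blue √(8·9)=8.485, Green √(6·7)=6.481, Gold √(9·10)=9.487, Silver √(5·6)=5.477, Violet √(3·4)=3.464.
Each quota rounded against its threshold gives Red 4, Blue 9, Green 6, Gold 9, Silver 6, Violet 4 (total 38).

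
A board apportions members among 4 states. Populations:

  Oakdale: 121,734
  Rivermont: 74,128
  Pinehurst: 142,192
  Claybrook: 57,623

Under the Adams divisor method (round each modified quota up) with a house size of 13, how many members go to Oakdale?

4

Standard divisor 395677/13 ≈ 30436.692; standard quotas: Oakdale 4.000, Rivermont 2.435, Pinehurst 4.672, Claybrook 1.893.
Rounding up gives 4, 3, 5, 2 = 14 seats, so the divisor must be adjusted.
With modified divisor 36300: modified quotas Oakdale 3.354, Rivermont 2.042, Pinehurst 3.917, Claybrook 1.587.
Rounding up: Oakdale 4, Rivermont 3, Pinehurst 4, Claybrook 2 (total 13).
Oakdale receives 4.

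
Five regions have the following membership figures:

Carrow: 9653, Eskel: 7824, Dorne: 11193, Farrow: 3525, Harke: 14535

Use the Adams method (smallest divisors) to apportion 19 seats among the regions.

Standard divisor 46730/19 ≈ 2459.474; standard quotas: Carrow 3.925, Eskel 3.181, Dorne 4.551, Farrow 1.433, Harke 5.910.
Rounding up gives 4, 4, 5, 2, 6 = 21 seats, so the divisor must be adjusted.
With modified divisor 2850: modified quotas Carrow 3.387, Eskel 2.745, Dorne 3.927, Farrow 1.237, Harke 5.100.
Rounding up: Carrow 4, Eskel 3, Dorne 4, Farrow 2, Harke 6 (total 19).

Carrow: 4, Eskel: 3, Dorne: 4, Farrow: 2, Harke: 6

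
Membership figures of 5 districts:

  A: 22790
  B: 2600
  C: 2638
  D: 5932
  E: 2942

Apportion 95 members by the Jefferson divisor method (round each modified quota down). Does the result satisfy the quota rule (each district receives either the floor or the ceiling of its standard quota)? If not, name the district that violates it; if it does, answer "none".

Standard quotas: A 58.670, B 6.693, C 6.791, D 15.271, E 7.574.
Jefferson allocation: A 60, B 6, C 7, D 15, E 7.
A has quota 58.670 (lower 58, upper 59) but receives 60 — outside the quota interval.

A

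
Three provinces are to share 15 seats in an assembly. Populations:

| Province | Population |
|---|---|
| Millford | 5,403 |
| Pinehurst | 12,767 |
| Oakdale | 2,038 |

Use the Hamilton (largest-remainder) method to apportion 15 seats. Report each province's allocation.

Total 20208; standard divisor 20208/15 ≈ 1347.2.
Standard quotas: Millford 4.0105, Pinehurst 9.4767, Oakdale 1.5128.
Lower quotas: Millford 4, Pinehurst 9, Oakdale 1 (sum 14, leaving 1 seat).
Remainders in descending order: Oakdale 0.5128, Pinehurst 0.4767, Millford 0.0105.
Largest remainder: Oakdale receives the extra seat.

Millford: 4; Pinehurst: 9; Oakdale: 2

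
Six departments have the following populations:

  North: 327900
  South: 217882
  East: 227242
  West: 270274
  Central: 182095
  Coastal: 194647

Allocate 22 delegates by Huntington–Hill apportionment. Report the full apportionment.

With divisor 64248: modified quotas North 5.104, South 3.391, East 3.537, West 4.207, Central 2.834, Coastal 3.030.
Geometric-mean thresholds: North √(5·6)=5.477, South √(3·4)=3.464, East √(3·4)=3.464, West √(4·5)=4.472, Central √(2·3)=2.449, Coastal √(3·4)=3.464.
Each quota rounded against its threshold gives North 5, South 3, East 4, West 4, Central 3, Coastal 3 (total 22).

North 5; South 3; East 4; West 4; Central 3; Coastal 3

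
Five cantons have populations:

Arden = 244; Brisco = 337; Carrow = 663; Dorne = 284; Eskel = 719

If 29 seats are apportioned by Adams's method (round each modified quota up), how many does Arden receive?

3

Standard divisor 2247/29 ≈ 77.483; standard quotas: Arden 3.149, Brisco 4.349, Carrow 8.557, Dorne 3.665, Eskel 9.279.
Rounding up gives 4, 5, 9, 4, 10 = 32 seats, so the divisor must be adjusted.
With modified divisor 83.6: modified quotas Arden 2.919, Brisco 4.031, Carrow 7.931, Dorne 3.397, Eskel 8.600.
Rounding up: Arden 3, Brisco 5, Carrow 8, Dorne 4, Eskel 9 (total 29).
Arden receives 3.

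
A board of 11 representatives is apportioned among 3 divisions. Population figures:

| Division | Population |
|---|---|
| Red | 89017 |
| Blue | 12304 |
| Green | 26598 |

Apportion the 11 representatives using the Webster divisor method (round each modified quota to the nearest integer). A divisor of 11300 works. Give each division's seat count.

With modified divisor 11300: modified quotas Red 7.878, Blue 1.089, Green 2.354.
Rounding to the nearest integer: Red 8, Blue 1, Green 2 (total 11).

Red 8, Blue 1, Green 2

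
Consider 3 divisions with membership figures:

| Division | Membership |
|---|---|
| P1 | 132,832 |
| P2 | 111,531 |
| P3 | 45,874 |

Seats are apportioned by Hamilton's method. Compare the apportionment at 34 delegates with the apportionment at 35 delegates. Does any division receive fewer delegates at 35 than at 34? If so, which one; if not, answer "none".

At 34 seats: P1 16, P2 13, P3 5.
At 35 seats: P1 16, P2 13, P3 6.
No division's allocation decreased.

none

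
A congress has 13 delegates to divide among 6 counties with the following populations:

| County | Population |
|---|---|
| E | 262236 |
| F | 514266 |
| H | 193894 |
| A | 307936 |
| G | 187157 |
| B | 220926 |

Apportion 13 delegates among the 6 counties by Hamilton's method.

E: 2, F: 4, H: 2, A: 2, G: 1, B: 2

Standard divisor: 1686415 ÷ 13 ≈ 129724.231.
Standard quotas: E 2.0215, F 3.9643, H 1.4947, A 2.3738, G 1.4427, B 1.7030.
Lower quotas: E 2, F 3, H 1, A 2, G 1, B 1 (sum 10, leaving 3 seats).
Remainders in descending order: F 0.9643, B 0.7030, H 0.4947, G 0.4427, A 0.3738, E 0.0215.
The surplus seats go to F, B, H.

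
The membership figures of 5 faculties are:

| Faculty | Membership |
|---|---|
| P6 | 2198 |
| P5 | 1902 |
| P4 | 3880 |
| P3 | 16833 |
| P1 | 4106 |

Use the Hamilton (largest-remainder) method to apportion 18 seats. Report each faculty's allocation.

The standard divisor is 28919/18 ≈ 1606.611.
Standard quotas: P6 1.3681, P5 1.1839, P4 2.4150, P3 10.4773, P1 2.5557.
Lower quotas: P6 1, P5 1, P4 2, P3 10, P1 2 (sum 16, leaving 2 seats).
Remainders in descending order: P1 0.5557, P3 0.4773, P4 0.4150, P6 0.3681, P5 0.1839.
Largest remainders: P1, P3 receive the extra seats.

P6: 1, P5: 1, P4: 2, P3: 11, P1: 3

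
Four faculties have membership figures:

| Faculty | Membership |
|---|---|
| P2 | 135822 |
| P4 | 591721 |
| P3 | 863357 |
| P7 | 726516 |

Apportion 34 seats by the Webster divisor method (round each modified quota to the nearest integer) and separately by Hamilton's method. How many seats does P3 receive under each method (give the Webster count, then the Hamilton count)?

Webster: P2 2, P4 9, P3 12, P7 11.
Hamilton: P2 2, P4 9, P3 13, P7 10.
P3 gets 12 under Webster and 13 under Hamilton.

12 and 13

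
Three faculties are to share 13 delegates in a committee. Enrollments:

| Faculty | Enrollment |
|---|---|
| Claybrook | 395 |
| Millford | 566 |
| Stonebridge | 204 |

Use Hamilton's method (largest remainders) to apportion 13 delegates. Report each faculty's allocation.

Standard divisor: 1165 ÷ 13 ≈ 89.615.
Standard quotas: Claybrook 4.408, Millford 6.316, Stonebridge 2.276.
Lower quotas: Claybrook 4, Millford 6, Stonebridge 2 (sum 12, leaving 1 seat).
Remainders in descending order: Claybrook 0.408, Millford 0.316, Stonebridge 0.276.
Largest remainder: Claybrook receives the extra seat.

Claybrook 5; Millford 6; Stonebridge 2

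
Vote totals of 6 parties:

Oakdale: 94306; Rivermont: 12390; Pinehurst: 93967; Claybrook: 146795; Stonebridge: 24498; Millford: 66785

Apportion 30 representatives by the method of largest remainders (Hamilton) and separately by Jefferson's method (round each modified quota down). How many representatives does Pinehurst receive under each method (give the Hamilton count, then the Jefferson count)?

Hamilton: Oakdale 6, Rivermont 1, Pinehurst 6, Claybrook 10, Stonebridge 2, Millford 5.
Jefferson: Oakdale 7, Rivermont 0, Pinehurst 7, Claybrook 10, Stonebridge 1, Millford 5.
Pinehurst gets 6 under Hamilton and 7 under Jefferson.

6 and 7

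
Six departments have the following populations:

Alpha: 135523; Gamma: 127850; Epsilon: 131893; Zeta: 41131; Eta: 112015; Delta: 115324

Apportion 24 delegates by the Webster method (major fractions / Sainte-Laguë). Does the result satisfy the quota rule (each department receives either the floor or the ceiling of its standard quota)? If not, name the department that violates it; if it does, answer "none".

none

Standard quotas: Alpha 4.900, Gamma 4.623, Epsilon 4.769, Zeta 1.487, Eta 4.050, Delta 4.170.
Webster allocation: Alpha 5, Gamma 5, Epsilon 5, Zeta 1, Eta 4, Delta 4.
Every allocation lies between the lower and upper quota.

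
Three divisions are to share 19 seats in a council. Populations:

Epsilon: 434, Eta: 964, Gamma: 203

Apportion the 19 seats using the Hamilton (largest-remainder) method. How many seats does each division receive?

Epsilon=5, Eta=12, Gamma=2

The standard divisor is 1601/19 ≈ 84.263.
Standard quotas: Epsilon 5.151, Eta 11.440, Gamma 2.409.
Lower quotas: Epsilon 5, Eta 11, Gamma 2 (sum 18, leaving 1 seat).
Remainders in descending order: Eta 0.440, Gamma 0.409, Epsilon 0.151.
The surplus seat goes to Eta.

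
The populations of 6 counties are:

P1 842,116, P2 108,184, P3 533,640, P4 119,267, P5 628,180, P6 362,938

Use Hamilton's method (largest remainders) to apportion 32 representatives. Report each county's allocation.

P1 10; P2 1; P3 7; P4 1; P5 8; P6 5

The standard divisor is 2594325/32 ≈ 81072.656.
Standard quotas: P1 10.3872, P2 1.3344, P3 6.5822, P4 1.4711, P5 7.7484, P6 4.4767.
Lower quotas: P1 10, P2 1, P3 6, P4 1, P5 7, P6 4 (sum 29, leaving 3 seats).
Remainders in descending order: P5 0.7484, P3 0.5822, P6 0.4767, P4 0.4711, P1 0.3872, P2 0.3344.
The surplus seats go to P5, P3, P6.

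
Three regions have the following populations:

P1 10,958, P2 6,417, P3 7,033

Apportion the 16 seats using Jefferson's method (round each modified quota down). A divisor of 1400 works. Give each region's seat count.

With modified divisor 1400: modified quotas P1 7.827, P2 4.584, P3 5.024.
Rounding down: P1 7, P2 4, P3 5 (total 16).

P1: 7; P2: 4; P3: 5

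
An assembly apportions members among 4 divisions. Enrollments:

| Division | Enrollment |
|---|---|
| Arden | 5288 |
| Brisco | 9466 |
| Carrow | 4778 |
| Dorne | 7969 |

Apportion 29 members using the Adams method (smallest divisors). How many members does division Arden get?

Standard divisor 27501/29 ≈ 948.31; standard quotas: Arden 5.576, Brisco 9.982, Carrow 5.038, Dorne 8.403.
Rounding up gives 6, 10, 6, 9 = 31 seats, so the divisor must be adjusted.
With modified divisor 1000: modified quotas Arden 5.288, Brisco 9.466, Carrow 4.778, Dorne 7.969.
Rounding up: Arden 6, Brisco 10, Carrow 5, Dorne 8 (total 29).
Arden receives 6.

6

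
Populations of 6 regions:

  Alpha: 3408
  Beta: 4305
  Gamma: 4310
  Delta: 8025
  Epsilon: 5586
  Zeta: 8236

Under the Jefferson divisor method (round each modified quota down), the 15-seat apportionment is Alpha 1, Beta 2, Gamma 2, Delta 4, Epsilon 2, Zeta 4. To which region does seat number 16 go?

Priority for the next seat is population ÷ (current seats + 1).
Priorities: Alpha 1704.000, Beta 1435.000, Gamma 1436.667, Delta 1605.000, Epsilon 1862.000, Zeta 1647.200.
Highest priority: Epsilon.

Epsilon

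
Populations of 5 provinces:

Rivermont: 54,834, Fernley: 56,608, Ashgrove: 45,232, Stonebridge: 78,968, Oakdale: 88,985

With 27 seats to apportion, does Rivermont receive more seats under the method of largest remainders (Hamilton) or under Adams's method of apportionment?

Hamilton: Rivermont 4, Fernley 5, Ashgrove 4, Stonebridge 7, Oakdale 7.
Adams: Rivermont 5, Fernley 5, Ashgrove 4, Stonebridge 6, Oakdale 7.
Rivermont gets 4 under Hamilton and 5 under Adams.

Adams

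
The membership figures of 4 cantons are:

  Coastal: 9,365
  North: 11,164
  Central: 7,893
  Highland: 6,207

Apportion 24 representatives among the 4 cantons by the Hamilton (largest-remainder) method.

Total 34629; standard divisor 34629/24 ≈ 1442.875.
Standard quotas: Coastal 6.4905, North 7.7373, Central 5.4703, Highland 4.3018.
Lower quotas: Coastal 6, North 7, Central 5, Highland 4 (sum 22, leaving 2 seats).
Remainders in descending order: North 0.7373, Coastal 0.4905, Central 0.4703, Highland 0.3018.
Largest remainders: North, Coastal receive the extra seats.

Coastal 7, North 8, Central 5, Highland 4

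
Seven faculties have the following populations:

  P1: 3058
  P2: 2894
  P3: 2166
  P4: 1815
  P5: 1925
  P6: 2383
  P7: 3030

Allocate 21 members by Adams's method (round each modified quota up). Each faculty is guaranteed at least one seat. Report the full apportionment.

Standard divisor 17271/21 ≈ 822.429; standard quotas: P1 3.718, P2 3.519, P3 2.634, P4 2.207, P5 2.341, P6 2.898, P7 3.684.
Rounding up gives 4, 4, 3, 3, 3, 3, 4 = 24 seats, so the divisor must be adjusted.
With modified divisor 1000: modified quotas P1 3.058, P2 2.894, P3 2.166, P4 1.815, P5 1.925, P6 2.383, P7 3.030.
Rounding up: P1 4, P2 3, P3 3, P4 2, P5 2, P6 3, P7 4 (total 21).

P1: 4; P2: 3; P3: 3; P4: 2; P5: 2; P6: 3; P7: 4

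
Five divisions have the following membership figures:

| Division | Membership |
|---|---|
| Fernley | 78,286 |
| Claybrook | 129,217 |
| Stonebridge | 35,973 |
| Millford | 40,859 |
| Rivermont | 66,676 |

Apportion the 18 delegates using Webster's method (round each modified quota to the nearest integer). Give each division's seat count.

Fernley=4; Claybrook=7; Stonebridge=2; Millford=2; Rivermont=3

Standard divisor 351011/18 ≈ 19500.611; standard quotas: Fernley 4.015, Claybrook 6.626, Stonebridge 1.845, Millford 2.095, Rivermont 3.419.
Rounding to the nearest integer gives Fernley 4, Claybrook 7, Stonebridge 2, Millford 2, Rivermont 3 — total 18, matching the house size, so no adjustment is needed.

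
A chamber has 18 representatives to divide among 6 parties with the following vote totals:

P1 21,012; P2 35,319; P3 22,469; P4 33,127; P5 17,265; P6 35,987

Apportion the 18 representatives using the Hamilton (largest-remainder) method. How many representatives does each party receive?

P1 2, P2 4, P3 2, P4 4, P5 2, P6 4

Total 165179; standard divisor 165179/18 ≈ 9176.611.
Standard quotas: P1 2.2897, P2 3.8488, P3 2.4485, P4 3.6099, P5 1.8814, P6 3.9216.
Lower quotas: P1 2, P2 3, P3 2, P4 3, P5 1, P6 3 (sum 14, leaving 4 seats).
Remainders in descending order: P6 0.9216, P5 0.8814, P2 0.8488, P4 0.6099, P3 0.4485, P1 0.2897.
Largest remainders: P6, P5, P2, P4 receive the extra seats.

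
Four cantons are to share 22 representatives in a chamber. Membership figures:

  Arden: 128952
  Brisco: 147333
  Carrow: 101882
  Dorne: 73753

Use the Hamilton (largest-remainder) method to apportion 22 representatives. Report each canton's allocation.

The standard divisor is 451920/22 ≈ 20541.818.
Standard quotas: Arden 6.2775, Brisco 7.1723, Carrow 4.9597, Dorne 3.5904.
Lower quotas: Arden 6, Brisco 7, Carrow 4, Dorne 3 (sum 20, leaving 2 seats).
Remainders in descending order: Carrow 0.9597, Dorne 0.5904, Arden 0.2775, Brisco 0.1723.
The surplus seats go to Carrow, Dorne.

Arden 6, Brisco 7, Carrow 5, Dorne 4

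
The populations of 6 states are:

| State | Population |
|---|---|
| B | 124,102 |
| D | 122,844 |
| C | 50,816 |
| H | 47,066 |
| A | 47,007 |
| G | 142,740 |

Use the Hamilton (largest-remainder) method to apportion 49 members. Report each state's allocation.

Standard divisor: 534575 ÷ 49 ≈ 10909.694.
Standard quotas: B 11.3754, D 11.2601, C 4.6579, H 4.3141, A 4.3087, G 13.0838.
Lower quotas: B 11, D 11, C 4, H 4, A 4, G 13 (sum 47, leaving 2 seats).
Remainders in descending order: C 0.6579, B 0.3754, H 0.3141, A 0.3087, D 0.2601, G 0.0838.
The surplus seats go to C, B.

B: 12, D: 11, C: 5, H: 4, A: 4, G: 13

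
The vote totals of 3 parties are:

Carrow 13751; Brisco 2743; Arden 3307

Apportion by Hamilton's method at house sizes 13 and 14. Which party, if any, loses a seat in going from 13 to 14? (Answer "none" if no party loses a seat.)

At 13 seats: Carrow 9, Brisco 2, Arden 2.
At 14 seats: Carrow 10, Brisco 2, Arden 2.
No party's allocation decreased.

none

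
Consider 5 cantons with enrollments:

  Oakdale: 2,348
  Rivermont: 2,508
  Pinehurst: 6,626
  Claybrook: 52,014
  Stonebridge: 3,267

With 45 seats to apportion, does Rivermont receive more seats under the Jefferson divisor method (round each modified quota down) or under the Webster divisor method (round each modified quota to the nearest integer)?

Webster

Jefferson: Oakdale 1, Rivermont 1, Pinehurst 4, Claybrook 37, Stonebridge 2.
Webster: Oakdale 2, Rivermont 2, Pinehurst 4, Claybrook 35, Stonebridge 2.
Rivermont gets 1 under Jefferson and 2 under Webster.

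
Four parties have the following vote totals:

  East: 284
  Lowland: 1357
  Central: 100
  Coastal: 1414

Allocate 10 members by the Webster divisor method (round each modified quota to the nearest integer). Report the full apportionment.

Standard divisor 3155/10 ≈ 315.5; standard quotas: East 0.900, Lowland 4.301, Central 0.317, Coastal 4.482.
Rounding to the nearest integer gives 1, 4, 0, 4 = 9 seats, so the divisor must be adjusted.
With modified divisor 310: modified quotas East 0.916, Lowland 4.377, Central 0.323, Coastal 4.561.
Rounding to the nearest integer: East 1, Lowland 4, Central 0, Coastal 5 (total 10).

East 1, Lowland 4, Central 0, Coastal 5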